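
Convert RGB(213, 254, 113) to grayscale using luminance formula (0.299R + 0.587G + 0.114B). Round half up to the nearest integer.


Gray = 0.299×R + 0.587×G + 0.114×B
Gray = 0.299×213 + 0.587×254 + 0.114×113
Gray = 63.687 + 149.098 + 12.882
Gray = 225.667 → round half up → 226
Gray = 226


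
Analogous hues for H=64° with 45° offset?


Base hue: 64°
Left analog: (64 - 45) mod 360 = 19°
Right analog: (64 + 45) mod 360 = 109°
Analogous hues = 19° and 109°


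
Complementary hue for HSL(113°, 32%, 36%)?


Complement = opposite side of color wheel = hue + 180°
H' = (113 + 180) mod 360 = 293°
S and L unchanged.
= HSL(293°, 32%, 36%)


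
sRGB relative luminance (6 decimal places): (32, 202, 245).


Linearize each channel (sRGB transfer function): c = v/255; c_lin = c/12.92 if c ≤ 0.04045, else ((c+0.055)/1.055)^2.4
  R: 32/255 ≈ 0.125490 > 0.04045 → ((0.125490+0.055)/1.055)^2.4 ≈ 0.014444
  G: 202/255 ≈ 0.792157 > 0.04045 → ((0.792157+0.055)/1.055)^2.4 ≈ 0.590619
  B: 245/255 ≈ 0.960784 > 0.04045 → ((0.960784+0.055)/1.055)^2.4 ≈ 0.913099
R_lin = 0.014444, G_lin = 0.590619, B_lin = 0.913099
L = 0.2126×R + 0.7152×G + 0.0722×B
L = 0.2126×0.014444 + 0.7152×0.590619 + 0.0722×0.913099
L ≈ 0.491407


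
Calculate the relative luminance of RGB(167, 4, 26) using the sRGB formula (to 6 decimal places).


Linearize each channel (sRGB transfer function): c = v/255; c_lin = c/12.92 if c ≤ 0.04045, else ((c+0.055)/1.055)^2.4
  R: 167/255 ≈ 0.654902 > 0.04045 → ((0.654902+0.055)/1.055)^2.4 ≈ 0.386429
  G: 4/255 ≈ 0.015686 ≤ 0.04045 → 0.015686/12.92 ≈ 0.001214
  B: 26/255 ≈ 0.101961 > 0.04045 → ((0.101961+0.055)/1.055)^2.4 ≈ 0.010330
R_lin = 0.386429, G_lin = 0.001214, B_lin = 0.010330
L = 0.2126×R + 0.7152×G + 0.0722×B
L = 0.2126×0.386429 + 0.7152×0.001214 + 0.0722×0.010330
L ≈ 0.083769


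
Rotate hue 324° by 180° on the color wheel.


New hue = (H + rotation) mod 360
New hue = (324 + 180) mod 360
= 504 mod 360
= 144°


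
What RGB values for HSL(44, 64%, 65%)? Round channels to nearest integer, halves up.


H=44°, S=0.64, L=0.65
C = (1-|2L-1|)×S = (1-|0.30|)×0.64 = 0.448
H' = H/60 = 44/60 ≈ 0.7333; X = C×(1-|H' mod 2 - 1|) ≈ 0.3285
m = L - C/2 = 0.65 - 0.224 = 0.426
Sector ⌊H'⌋ = 0 → (R',G',B') = (0.448, ≈0.3285, 0.0)
RGB = ((R'+m)×255, (G'+m)×255, (B'+m)×255) = (222.87, 192.406, 108.63)
Round half up → RGB(223, 192, 109)


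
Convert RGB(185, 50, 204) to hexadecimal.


R = 185 → B9 (hex)
G = 50 → 32 (hex)
B = 204 → CC (hex)
Hex = #B932CC


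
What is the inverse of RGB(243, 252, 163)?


Invert: (255-R, 255-G, 255-B)
R: 255-243 = 12
G: 255-252 = 3
B: 255-163 = 92
= RGB(12, 3, 92)


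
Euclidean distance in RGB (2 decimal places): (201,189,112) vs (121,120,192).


d = √[(R₁-R₂)² + (G₁-G₂)² + (B₁-B₂)²]
d = √[(201-121)² + (189-120)² + (112-192)²]
d = √[6400 + 4761 + 6400]
d = √17561
d ≈ 132.52


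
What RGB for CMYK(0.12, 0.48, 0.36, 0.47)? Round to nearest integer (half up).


R = 255 × (1-C) × (1-K) = 255 × 0.88 × 0.53 = 118.932 → 119
G = 255 × (1-M) × (1-K) = 255 × 0.52 × 0.53 = 70.278 → 70
B = 255 × (1-Y) × (1-K) = 255 × 0.64 × 0.53 = 86.496 → 86
= RGB(119, 70, 86)


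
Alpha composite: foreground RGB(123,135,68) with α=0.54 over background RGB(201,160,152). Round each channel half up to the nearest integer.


C = α×F + (1-α)×B, with 1-α = 0.46
R: 0.54×123 + 0.46×201 = 66.42 + 92.46 = 158.88 → 159
G: 0.54×135 + 0.46×160 = 72.90 + 73.60 = 146.50 → 147
B: 0.54×68 + 0.46×152 = 36.72 + 69.92 = 106.64 → 107
= RGB(159, 147, 107)


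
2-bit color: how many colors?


Colors = 2^bits = 2^2
= 4 colors


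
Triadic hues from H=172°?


Triadic: equally spaced at 120° intervals
H1 = 172°
H2 = (172 + 120) mod 360 = 292°
H3 = (172 + 240) mod 360 = 52°
Triadic = 172°, 292°, 52°


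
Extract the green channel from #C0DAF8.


Color: #C0DAF8
R = C0 = 192
G = DA = 218
B = F8 = 248
Green = 218


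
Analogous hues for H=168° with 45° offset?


Base hue: 168°
Left analog: (168 - 45) mod 360 = 123°
Right analog: (168 + 45) mod 360 = 213°
Analogous hues = 123° and 213°


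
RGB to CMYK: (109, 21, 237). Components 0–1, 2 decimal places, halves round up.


R'=109/255≈0.4275, G'=21/255≈0.0824, B'=237/255≈0.9294
K = 1 - max(R',G',B') = 1 - 237/255 = 18/255 = 0.07058… → 0.07
(1-R'-K)/(1-K) simplifies to (max-R)/max with max = 237:
C = (237-109)/237 = 128/237 = 0.54008… → 0.54
M = (237-21)/237 = 216/237 = 0.91139… → 0.91
Y = (237-237)/237 = 0/237 = 0 → 0.00
= CMYK(0.54, 0.91, 0.00, 0.07)


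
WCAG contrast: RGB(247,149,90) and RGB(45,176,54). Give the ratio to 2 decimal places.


Linearize each sRGB channel c=v/255: c/12.92 if c ≤ 0.04045 else ((c+0.055)/1.055)^2.4
L = 0.2126×R_lin + 0.7152×G_lin + 0.0722×B_lin
Color 1 (247,149,90):
  R=247: 247/255≈0.9686 > 0.04045 → ((0.9686+0.055)/1.055)^2.4 ≈ 0.93011
  G=149: 149/255≈0.5843 > 0.04045 → ((0.5843+0.055)/1.055)^2.4 ≈ 0.30054
  B=90: 90/255≈0.3529 > 0.04045 → ((0.3529+0.055)/1.055)^2.4 ≈ 0.10224
  L1 = 0.2126×0.93011 + 0.7152×0.30054 + 0.0722×0.10224 ≈ 0.42007
Color 2 (45,176,54):
  R=45: 45/255≈0.1765 > 0.04045 → ((0.1765+0.055)/1.055)^2.4 ≈ 0.02624
  G=176: 176/255≈0.6902 > 0.04045 → ((0.6902+0.055)/1.055)^2.4 ≈ 0.43415
  B=54: 54/255≈0.2118 > 0.04045 → ((0.2118+0.055)/1.055)^2.4 ≈ 0.03689
  L2 = 0.2126×0.02624 + 0.7152×0.43415 + 0.0722×0.03689 ≈ 0.31875
Lighter = 0.42007, Darker = 0.31875
Ratio = (L_lighter + 0.05) / (L_darker + 0.05)
Ratio = (0.42007 + 0.05) / (0.31875 + 0.05) = 0.47007 / 0.36875 ≈ 1.2748
Ratio ≈ 1.27:1


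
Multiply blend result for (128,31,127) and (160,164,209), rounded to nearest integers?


Multiply: C = A×B/255, rounded to nearest integer
R: 128×160/255 = 20480/255 ≈ 80.314 → 80
G: 31×164/255 = 5084/255 ≈ 19.937 → 20
B: 127×209/255 = 26543/255 ≈ 104.090 → 104
= RGB(80, 20, 104)


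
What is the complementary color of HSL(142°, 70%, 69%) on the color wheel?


Complement = opposite side of color wheel = hue + 180°
H' = (142 + 180) mod 360 = 322°
S and L unchanged.
= HSL(322°, 70%, 69%)


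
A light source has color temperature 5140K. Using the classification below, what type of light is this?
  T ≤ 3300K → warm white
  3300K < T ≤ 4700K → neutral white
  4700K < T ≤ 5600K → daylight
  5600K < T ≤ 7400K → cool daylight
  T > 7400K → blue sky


Temperature: 5140K
4700K < 5140K ≤ 5600K → daylight
Classification: daylight


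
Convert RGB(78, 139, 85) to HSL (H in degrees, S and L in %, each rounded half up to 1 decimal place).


Normalize: R'=78/255≈0.3059, G'=139/255≈0.5451, B'=85/255≈0.3333
Max=139/255, Min=78/255, Δ=Max-Min=61/255
L = (Max+Min)/2 = (139+78)/510 = 217/510 = 0.42549… → L = 42.5%
L ≤ 0.5 → S = Δ/(Max+Min) = 61/(139+78) = 61/217 = 0.28110… → S = 28.1%
(the 1/255 factors cancel in S and H, so raw channel differences can be used)
Max is G' → H = 60 × ((B-R)/Δ + 2) = 60 × ((85-78)/61 + 2)
  7/61 + 2 = 0.1147… + 2 = 2.1147…
  H = 60 × 2.1147… = 126.885…° → H = 126.9°
= HSL(126.9°, 28.1%, 42.5%)


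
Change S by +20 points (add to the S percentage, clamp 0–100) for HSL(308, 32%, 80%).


Original S = 32%
Adjustment = +20 percentage points
New S = 32 + (20) = 52
Clamp to [0, 100] → 52
= HSL(308°, 52%, 80%)


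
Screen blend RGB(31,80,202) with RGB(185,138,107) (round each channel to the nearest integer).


Screen: C = 255 - (255-A)×(255-B)/255, rounded to nearest integer
R: 255 - (255-31)×(255-185)/255 = 255 - 15680/255 ≈ 255 - 61.490 = 193.510 → 194
G: 255 - (255-80)×(255-138)/255 = 255 - 20475/255 ≈ 255 - 80.294 = 174.706 → 175
B: 255 - (255-202)×(255-107)/255 = 255 - 7844/255 ≈ 255 - 30.761 = 224.239 → 224
= RGB(194, 175, 224)


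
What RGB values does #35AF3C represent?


35 → 53 (R)
AF → 175 (G)
3C → 60 (B)
= RGB(53, 175, 60)


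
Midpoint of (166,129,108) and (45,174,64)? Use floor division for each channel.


Midpoint: each channel = ⌊(C₁+C₂)/2⌋
R: ⌊(166+45)/2⌋ = 105
G: ⌊(129+174)/2⌋ = 151
B: ⌊(108+64)/2⌋ = 86
= RGB(105, 151, 86)


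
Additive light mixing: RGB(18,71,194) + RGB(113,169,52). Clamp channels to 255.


Additive: each channel = min(255, C₁+C₂)
R: 18+113 = 131 → 131
G: 71+169 = 240 → 240
B: 194+52 = 246 → 246
= RGB(131, 240, 246)


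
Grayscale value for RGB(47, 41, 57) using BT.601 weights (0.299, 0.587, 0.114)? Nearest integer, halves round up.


Gray = 0.299×R + 0.587×G + 0.114×B
Gray = 0.299×47 + 0.587×41 + 0.114×57
Gray = 14.053 + 24.067 + 6.498
Gray = 44.618 → round half up → 45
Gray = 45


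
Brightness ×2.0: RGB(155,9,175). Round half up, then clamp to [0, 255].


Multiply each channel by 2.0, round half up, clamp to [0, 255]
R: 155×2.0 = 310 → clamp → 255
G: 9×2.0 = 18
B: 175×2.0 = 350 → clamp → 255
= RGB(255, 18, 255)


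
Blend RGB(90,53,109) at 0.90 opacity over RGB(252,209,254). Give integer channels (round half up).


C = α×F + (1-α)×B, with 1-α = 0.10
R: 0.90×90 + 0.10×252 = 81.00 + 25.20 = 106.20 → 106
G: 0.90×53 + 0.10×209 = 47.70 + 20.90 = 68.60 → 69
B: 0.90×109 + 0.10×254 = 98.10 + 25.40 = 123.50 → 124
= RGB(106, 69, 124)


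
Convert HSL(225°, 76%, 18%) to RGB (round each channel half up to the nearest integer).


H=225°, S=0.76, L=0.18
C = (1-|2L-1|)×S = (1-|-0.64|)×0.76 = 0.2736
H' = H/60 = 225/60 ≈ 3.7500; X = C×(1-|H' mod 2 - 1|) = 0.0684
m = L - C/2 = 0.18 - 0.1368 = 0.0432
Sector ⌊H'⌋ = 3 → (R',G',B') = (0.0, 0.0684, 0.2736)
RGB = ((R'+m)×255, (G'+m)×255, (B'+m)×255) = (11.016, 28.458, 80.784)
Round half up → RGB(11, 28, 81)


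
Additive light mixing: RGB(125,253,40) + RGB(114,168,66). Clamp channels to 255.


Additive: each channel = min(255, C₁+C₂)
R: 125+114 = 239 → 239
G: 253+168 = 421 → 255
B: 40+66 = 106 → 106
= RGB(239, 255, 106)


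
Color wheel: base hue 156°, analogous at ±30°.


Base hue: 156°
Left analog: (156 - 30) mod 360 = 126°
Right analog: (156 + 30) mod 360 = 186°
Analogous hues = 126° and 186°


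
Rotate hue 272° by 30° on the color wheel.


New hue = (H + rotation) mod 360
New hue = (272 + 30) mod 360
= 302 mod 360
= 302°


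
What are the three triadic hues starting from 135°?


Triadic: equally spaced at 120° intervals
H1 = 135°
H2 = (135 + 120) mod 360 = 255°
H3 = (135 + 240) mod 360 = 15°
Triadic = 135°, 255°, 15°


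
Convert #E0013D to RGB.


E0 → 224 (R)
01 → 1 (G)
3D → 61 (B)
= RGB(224, 1, 61)


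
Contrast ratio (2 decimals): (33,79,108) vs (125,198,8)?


Linearize each sRGB channel c=v/255: c/12.92 if c ≤ 0.04045 else ((c+0.055)/1.055)^2.4
L = 0.2126×R_lin + 0.7152×G_lin + 0.0722×B_lin
Color 1 (33,79,108):
  R=33: 33/255≈0.1294 > 0.04045 → ((0.1294+0.055)/1.055)^2.4 ≈ 0.01521
  G=79: 79/255≈0.3098 > 0.04045 → ((0.3098+0.055)/1.055)^2.4 ≈ 0.07819
  B=108: 108/255≈0.4235 > 0.04045 → ((0.4235+0.055)/1.055)^2.4 ≈ 0.14996
  L1 = 0.2126×0.01521 + 0.7152×0.07819 + 0.0722×0.14996 ≈ 0.06998
Color 2 (125,198,8):
  R=125: 125/255≈0.4902 > 0.04045 → ((0.4902+0.055)/1.055)^2.4 ≈ 0.20508
  G=198: 198/255≈0.7765 > 0.04045 → ((0.7765+0.055)/1.055)^2.4 ≈ 0.56471
  B=8: 8/255≈0.0314 ≤ 0.04045 → 0.0314/12.92 ≈ 0.00243
  L2 = 0.2126×0.20508 + 0.7152×0.56471 + 0.0722×0.00243 ≈ 0.44766
Lighter = 0.44766, Darker = 0.06998
Ratio = (L_lighter + 0.05) / (L_darker + 0.05)
Ratio = (0.44766 + 0.05) / (0.06998 + 0.05) = 0.49766 / 0.11998 ≈ 4.1478
Ratio ≈ 4.15:1


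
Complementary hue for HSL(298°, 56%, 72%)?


Complement = opposite side of color wheel = hue + 180°
H' = (298 + 180) mod 360 = 118°
S and L unchanged.
= HSL(118°, 56%, 72%)


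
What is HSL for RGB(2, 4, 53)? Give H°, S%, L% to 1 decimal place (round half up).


Normalize: R'=2/255≈0.0078, G'=4/255≈0.0157, B'=53/255≈0.2078
Max=53/255, Min=2/255, Δ=Max-Min=51/255
L = (Max+Min)/2 = (53+2)/510 = 55/510 = 0.10784… → L = 10.8%
L ≤ 0.5 → S = Δ/(Max+Min) = 51/(53+2) = 51/55 = 0.92727… → S = 92.7%
(the 1/255 factors cancel in S and H, so raw channel differences can be used)
Max is B' → H = 60 × ((R-G)/Δ + 4) = 60 × ((2-4)/51 + 4)
  -2/51 + 4 = -0.0392… + 4 = 3.9607…
  H = 60 × 3.9607… = 237.647…° → H = 237.6°
= HSL(237.6°, 92.7%, 10.8%)


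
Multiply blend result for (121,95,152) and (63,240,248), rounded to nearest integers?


Multiply: C = A×B/255, rounded to nearest integer
R: 121×63/255 = 7623/255 ≈ 29.894 → 30
G: 95×240/255 = 22800/255 ≈ 89.412 → 89
B: 152×248/255 = 37696/255 ≈ 147.827 → 148
= RGB(30, 89, 148)


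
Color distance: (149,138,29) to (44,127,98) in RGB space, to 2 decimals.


d = √[(R₁-R₂)² + (G₁-G₂)² + (B₁-B₂)²]
d = √[(149-44)² + (138-127)² + (29-98)²]
d = √[11025 + 121 + 4761]
d = √15907
d ≈ 126.12


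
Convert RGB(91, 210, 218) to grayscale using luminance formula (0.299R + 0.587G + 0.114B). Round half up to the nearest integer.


Gray = 0.299×R + 0.587×G + 0.114×B
Gray = 0.299×91 + 0.587×210 + 0.114×218
Gray = 27.209 + 123.270 + 24.852
Gray = 175.331 → round half up → 175
Gray = 175


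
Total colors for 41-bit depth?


Colors = 2^bits = 2^41
= 2,199,023,255,552 colors


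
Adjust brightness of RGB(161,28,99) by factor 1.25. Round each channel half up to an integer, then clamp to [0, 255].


Multiply each channel by 1.25, round half up, clamp to [0, 255]
R: 161×1.25 = 201.25 → round → 201
G: 28×1.25 = 35
B: 99×1.25 = 123.75 → round → 124
= RGB(201, 35, 124)


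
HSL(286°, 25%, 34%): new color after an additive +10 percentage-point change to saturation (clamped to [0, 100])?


Original S = 25%
Adjustment = +10 percentage points
New S = 25 + (10) = 35
Clamp to [0, 100] → 35
= HSL(286°, 35%, 34%)


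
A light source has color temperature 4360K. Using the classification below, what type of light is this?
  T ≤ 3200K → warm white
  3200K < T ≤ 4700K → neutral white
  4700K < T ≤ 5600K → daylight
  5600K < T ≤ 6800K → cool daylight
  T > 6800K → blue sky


Temperature: 4360K
3200K < 4360K ≤ 4700K → neutral white
Classification: neutral white


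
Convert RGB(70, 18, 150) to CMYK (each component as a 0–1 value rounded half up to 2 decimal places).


R'=70/255≈0.2745, G'=18/255≈0.0706, B'=150/255≈0.5882
K = 1 - max(R',G',B') = 1 - 150/255 = 105/255 = 0.41176… → 0.41
(1-R'-K)/(1-K) simplifies to (max-R)/max with max = 150:
C = (150-70)/150 = 80/150 = 0.53333… → 0.53
M = (150-18)/150 = 132/150 = 0.88 → 0.88
Y = (150-150)/150 = 0/150 = 0 → 0.00
= CMYK(0.53, 0.88, 0.00, 0.41)


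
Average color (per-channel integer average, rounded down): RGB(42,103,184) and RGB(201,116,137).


Midpoint: each channel = ⌊(C₁+C₂)/2⌋
R: ⌊(42+201)/2⌋ = 121
G: ⌊(103+116)/2⌋ = 109
B: ⌊(184+137)/2⌋ = 160
= RGB(121, 109, 160)


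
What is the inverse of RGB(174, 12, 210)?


Invert: (255-R, 255-G, 255-B)
R: 255-174 = 81
G: 255-12 = 243
B: 255-210 = 45
= RGB(81, 243, 45)


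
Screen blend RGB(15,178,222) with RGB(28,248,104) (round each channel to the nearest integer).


Screen: C = 255 - (255-A)×(255-B)/255, rounded to nearest integer
R: 255 - (255-15)×(255-28)/255 = 255 - 54480/255 ≈ 255 - 213.647 = 41.353 → 41
G: 255 - (255-178)×(255-248)/255 = 255 - 539/255 ≈ 255 - 2.114 = 252.886 → 253
B: 255 - (255-222)×(255-104)/255 = 255 - 4983/255 ≈ 255 - 19.541 = 235.459 → 235
= RGB(41, 253, 235)


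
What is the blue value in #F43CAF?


Color: #F43CAF
R = F4 = 244
G = 3C = 60
B = AF = 175
Blue = 175


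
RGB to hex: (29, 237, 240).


R = 29 → 1D (hex)
G = 237 → ED (hex)
B = 240 → F0 (hex)
Hex = #1DEDF0


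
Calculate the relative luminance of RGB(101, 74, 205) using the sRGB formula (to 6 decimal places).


Linearize each channel (sRGB transfer function): c = v/255; c_lin = c/12.92 if c ≤ 0.04045, else ((c+0.055)/1.055)^2.4
  R: 101/255 ≈ 0.396078 > 0.04045 → ((0.396078+0.055)/1.055)^2.4 ≈ 0.130136
  G: 74/255 ≈ 0.290196 > 0.04045 → ((0.290196+0.055)/1.055)^2.4 ≈ 0.068478
  B: 205/255 ≈ 0.803922 > 0.04045 → ((0.803922+0.055)/1.055)^2.4 ≈ 0.610496
R_lin = 0.130136, G_lin = 0.068478, B_lin = 0.610496
L = 0.2126×R + 0.7152×G + 0.0722×B
L = 0.2126×0.130136 + 0.7152×0.068478 + 0.0722×0.610496
L ≈ 0.120720


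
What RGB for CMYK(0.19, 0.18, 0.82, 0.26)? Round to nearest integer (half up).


R = 255 × (1-C) × (1-K) = 255 × 0.81 × 0.74 = 152.847 → 153
G = 255 × (1-M) × (1-K) = 255 × 0.82 × 0.74 = 154.734 → 155
B = 255 × (1-Y) × (1-K) = 255 × 0.18 × 0.74 = 33.966 → 34
= RGB(153, 155, 34)


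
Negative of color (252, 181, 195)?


Invert: (255-R, 255-G, 255-B)
R: 255-252 = 3
G: 255-181 = 74
B: 255-195 = 60
= RGB(3, 74, 60)


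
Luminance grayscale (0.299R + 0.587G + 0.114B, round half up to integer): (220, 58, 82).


Gray = 0.299×R + 0.587×G + 0.114×B
Gray = 0.299×220 + 0.587×58 + 0.114×82
Gray = 65.780 + 34.046 + 9.348
Gray = 109.174 → round half up → 109
Gray = 109


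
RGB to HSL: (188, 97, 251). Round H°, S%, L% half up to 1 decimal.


Normalize: R'=188/255≈0.7373, G'=97/255≈0.3804, B'=251/255≈0.9843
Max=251/255, Min=97/255, Δ=Max-Min=154/255
L = (Max+Min)/2 = (251+97)/510 = 348/510 = 0.68235… → L = 68.2%
L > 0.5 → S = Δ/(2-Max-Min) = 154/(510-251-97) = 154/162 = 0.95061… → S = 95.1%
(the 1/255 factors cancel in S and H, so raw channel differences can be used)
Max is B' → H = 60 × ((R-G)/Δ + 4) = 60 × ((188-97)/154 + 4)
  91/154 + 4 = 0.5909… + 4 = 4.5909…
  H = 60 × 4.5909… = 275.454…° → H = 275.5°
= HSL(275.5°, 95.1%, 68.2%)


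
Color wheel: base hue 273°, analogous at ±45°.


Base hue: 273°
Left analog: (273 - 45) mod 360 = 228°
Right analog: (273 + 45) mod 360 = 318°
Analogous hues = 228° and 318°


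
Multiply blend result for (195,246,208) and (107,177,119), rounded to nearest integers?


Multiply: C = A×B/255, rounded to nearest integer
R: 195×107/255 = 20865/255 ≈ 81.824 → 82
G: 246×177/255 = 43542/255 ≈ 170.753 → 171
B: 208×119/255 = 24752/255 ≈ 97.067 → 97
= RGB(82, 171, 97)


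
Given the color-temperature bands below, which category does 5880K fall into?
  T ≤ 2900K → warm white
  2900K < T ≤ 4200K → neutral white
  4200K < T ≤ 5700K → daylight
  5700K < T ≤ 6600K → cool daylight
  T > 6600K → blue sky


Temperature: 5880K
5700K < 5880K ≤ 6600K → cool daylight
Classification: cool daylight


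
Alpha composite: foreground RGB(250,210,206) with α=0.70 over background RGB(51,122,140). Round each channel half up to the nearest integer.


C = α×F + (1-α)×B, with 1-α = 0.30
R: 0.70×250 + 0.30×51 = 175.00 + 15.30 = 190.30 → 190
G: 0.70×210 + 0.30×122 = 147.00 + 36.60 = 183.60 → 184
B: 0.70×206 + 0.30×140 = 144.20 + 42.00 = 186.20 → 186
= RGB(190, 184, 186)


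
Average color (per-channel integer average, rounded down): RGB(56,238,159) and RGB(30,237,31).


Midpoint: each channel = ⌊(C₁+C₂)/2⌋
R: ⌊(56+30)/2⌋ = 43
G: ⌊(238+237)/2⌋ = 237
B: ⌊(159+31)/2⌋ = 95
= RGB(43, 237, 95)


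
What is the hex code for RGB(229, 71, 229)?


R = 229 → E5 (hex)
G = 71 → 47 (hex)
B = 229 → E5 (hex)
Hex = #E547E5


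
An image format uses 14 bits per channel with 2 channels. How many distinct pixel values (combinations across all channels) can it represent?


Total bits = 14 bits/channel × 2 channels = 28 bits
Distinct pixel values = 2^28
= 268,435,456 pixel values


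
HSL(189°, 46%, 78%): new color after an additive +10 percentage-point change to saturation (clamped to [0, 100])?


Original S = 46%
Adjustment = +10 percentage points
New S = 46 + (10) = 56
Clamp to [0, 100] → 56
= HSL(189°, 56%, 78%)


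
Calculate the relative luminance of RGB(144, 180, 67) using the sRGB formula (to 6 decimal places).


Linearize each channel (sRGB transfer function): c = v/255; c_lin = c/12.92 if c ≤ 0.04045, else ((c+0.055)/1.055)^2.4
  R: 144/255 ≈ 0.564706 > 0.04045 → ((0.564706+0.055)/1.055)^2.4 ≈ 0.278894
  G: 180/255 ≈ 0.705882 > 0.04045 → ((0.705882+0.055)/1.055)^2.4 ≈ 0.456411
  B: 67/255 ≈ 0.262745 > 0.04045 → ((0.262745+0.055)/1.055)^2.4 ≈ 0.056128
R_lin = 0.278894, G_lin = 0.456411, B_lin = 0.056128
L = 0.2126×R + 0.7152×G + 0.0722×B
L = 0.2126×0.278894 + 0.7152×0.456411 + 0.0722×0.056128
L ≈ 0.389771


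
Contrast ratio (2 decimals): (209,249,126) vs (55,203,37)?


Linearize each sRGB channel c=v/255: c/12.92 if c ≤ 0.04045 else ((c+0.055)/1.055)^2.4
L = 0.2126×R_lin + 0.7152×G_lin + 0.0722×B_lin
Color 1 (209,249,126):
  R=209: 209/255≈0.8196 > 0.04045 → ((0.8196+0.055)/1.055)^2.4 ≈ 0.63760
  G=249: 249/255≈0.9765 > 0.04045 → ((0.9765+0.055)/1.055)^2.4 ≈ 0.94731
  B=126: 126/255≈0.4941 > 0.04045 → ((0.4941+0.055)/1.055)^2.4 ≈ 0.20864
  L1 = 0.2126×0.63760 + 0.7152×0.94731 + 0.0722×0.20864 ≈ 0.82813
Color 2 (55,203,37):
  R=55: 55/255≈0.2157 > 0.04045 → ((0.2157+0.055)/1.055)^2.4 ≈ 0.03820
  G=203: 203/255≈0.7961 > 0.04045 → ((0.7961+0.055)/1.055)^2.4 ≈ 0.59720
  B=37: 37/255≈0.1451 > 0.04045 → ((0.1451+0.055)/1.055)^2.4 ≈ 0.01850
  L2 = 0.2126×0.03820 + 0.7152×0.59720 + 0.0722×0.01850 ≈ 0.43658
Lighter = 0.82813, Darker = 0.43658
Ratio = (L_lighter + 0.05) / (L_darker + 0.05)
Ratio = (0.82813 + 0.05) / (0.43658 + 0.05) = 0.87813 / 0.48658 ≈ 1.8047
Ratio ≈ 1.80:1


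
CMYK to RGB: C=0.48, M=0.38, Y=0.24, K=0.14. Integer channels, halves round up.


R = 255 × (1-C) × (1-K) = 255 × 0.52 × 0.86 = 114.036 → 114
G = 255 × (1-M) × (1-K) = 255 × 0.62 × 0.86 = 135.966 → 136
B = 255 × (1-Y) × (1-K) = 255 × 0.76 × 0.86 = 166.668 → 167
= RGB(114, 136, 167)


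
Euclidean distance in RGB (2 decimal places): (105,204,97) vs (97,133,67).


d = √[(R₁-R₂)² + (G₁-G₂)² + (B₁-B₂)²]
d = √[(105-97)² + (204-133)² + (97-67)²]
d = √[64 + 5041 + 900]
d = √6005
d ≈ 77.49


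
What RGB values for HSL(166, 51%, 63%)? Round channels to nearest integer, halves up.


H=166°, S=0.51, L=0.63
C = (1-|2L-1|)×S = (1-|0.26|)×0.51 = 0.3774
H' = H/60 = 166/60 ≈ 2.7667; X = C×(1-|H' mod 2 - 1|) = 0.28934
m = L - C/2 = 0.63 - 0.1887 = 0.4413
Sector ⌊H'⌋ = 2 → (R',G',B') = (0.0, 0.3774, 0.28934)
RGB = ((R'+m)×255, (G'+m)×255, (B'+m)×255) = (112.5315, 208.7685, 186.3132)
Round half up → RGB(113, 209, 186)


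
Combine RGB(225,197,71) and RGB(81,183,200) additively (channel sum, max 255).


Additive: each channel = min(255, C₁+C₂)
R: 225+81 = 306 → 255
G: 197+183 = 380 → 255
B: 71+200 = 271 → 255
= RGB(255, 255, 255)


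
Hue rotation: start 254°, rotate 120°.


New hue = (H + rotation) mod 360
New hue = (254 + 120) mod 360
= 374 mod 360
= 14°


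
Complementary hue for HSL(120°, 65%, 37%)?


Complement = opposite side of color wheel = hue + 180°
H' = (120 + 180) mod 360 = 300°
S and L unchanged.
= HSL(300°, 65%, 37%)


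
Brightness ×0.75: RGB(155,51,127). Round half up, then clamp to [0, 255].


Multiply each channel by 0.75, round half up, clamp to [0, 255]
R: 155×0.75 = 116.25 → round → 116
G: 51×0.75 = 38.25 → round → 38
B: 127×0.75 = 95.25 → round → 95
= RGB(116, 38, 95)


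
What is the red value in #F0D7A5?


Color: #F0D7A5
R = F0 = 240
G = D7 = 215
B = A5 = 165
Red = 240


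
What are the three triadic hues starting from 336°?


Triadic: equally spaced at 120° intervals
H1 = 336°
H2 = (336 + 120) mod 360 = 96°
H3 = (336 + 240) mod 360 = 216°
Triadic = 336°, 96°, 216°


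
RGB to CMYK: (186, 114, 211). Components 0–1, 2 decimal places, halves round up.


R'=186/255≈0.7294, G'=114/255≈0.4471, B'=211/255≈0.8275
K = 1 - max(R',G',B') = 1 - 211/255 = 44/255 = 0.17254… → 0.17
(1-R'-K)/(1-K) simplifies to (max-R)/max with max = 211:
C = (211-186)/211 = 25/211 = 0.11848… → 0.12
M = (211-114)/211 = 97/211 = 0.45971… → 0.46
Y = (211-211)/211 = 0/211 = 0 → 0.00
= CMYK(0.12, 0.46, 0.00, 0.17)


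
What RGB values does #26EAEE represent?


26 → 38 (R)
EA → 234 (G)
EE → 238 (B)
= RGB(38, 234, 238)


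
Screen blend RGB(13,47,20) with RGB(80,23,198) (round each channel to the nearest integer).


Screen: C = 255 - (255-A)×(255-B)/255, rounded to nearest integer
R: 255 - (255-13)×(255-80)/255 = 255 - 42350/255 ≈ 255 - 166.078 = 88.922 → 89
G: 255 - (255-47)×(255-23)/255 = 255 - 48256/255 ≈ 255 - 189.239 = 65.761 → 66
B: 255 - (255-20)×(255-198)/255 = 255 - 13395/255 ≈ 255 - 52.529 = 202.471 → 202
= RGB(89, 66, 202)


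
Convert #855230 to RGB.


85 → 133 (R)
52 → 82 (G)
30 → 48 (B)
= RGB(133, 82, 48)


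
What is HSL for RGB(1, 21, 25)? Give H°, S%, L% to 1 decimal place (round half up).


Normalize: R'=1/255≈0.0039, G'=21/255≈0.0824, B'=25/255≈0.0980
Max=25/255, Min=1/255, Δ=Max-Min=24/255
L = (Max+Min)/2 = (25+1)/510 = 26/510 = 0.05098… → L = 5.1%
L ≤ 0.5 → S = Δ/(Max+Min) = 24/(25+1) = 24/26 = 0.92307… → S = 92.3%
(the 1/255 factors cancel in S and H, so raw channel differences can be used)
Max is B' → H = 60 × ((R-G)/Δ + 4) = 60 × ((1-21)/24 + 4)
  -20/24 + 4 = -0.8333… + 4 = 3.1666…
  H = 60 × 3.1666… = 190° → H = 190.0°
= HSL(190.0°, 92.3%, 5.1%)


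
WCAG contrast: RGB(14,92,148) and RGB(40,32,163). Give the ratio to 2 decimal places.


Linearize each sRGB channel c=v/255: c/12.92 if c ≤ 0.04045 else ((c+0.055)/1.055)^2.4
L = 0.2126×R_lin + 0.7152×G_lin + 0.0722×B_lin
Color 1 (14,92,148):
  R=14: 14/255≈0.0549 > 0.04045 → ((0.0549+0.055)/1.055)^2.4 ≈ 0.00439
  G=92: 92/255≈0.3608 > 0.04045 → ((0.3608+0.055)/1.055)^2.4 ≈ 0.10702
  B=148: 148/255≈0.5804 > 0.04045 → ((0.5804+0.055)/1.055)^2.4 ≈ 0.29614
  L1 = 0.2126×0.00439 + 0.7152×0.10702 + 0.0722×0.29614 ≈ 0.09886
Color 2 (40,32,163):
  R=40: 40/255≈0.1569 > 0.04045 → ((0.1569+0.055)/1.055)^2.4 ≈ 0.02122
  G=32: 32/255≈0.1255 > 0.04045 → ((0.1255+0.055)/1.055)^2.4 ≈ 0.01444
  B=163: 163/255≈0.6392 > 0.04045 → ((0.6392+0.055)/1.055)^2.4 ≈ 0.36625
  L2 = 0.2126×0.02122 + 0.7152×0.01444 + 0.0722×0.36625 ≈ 0.04128
Lighter = 0.09886, Darker = 0.04128
Ratio = (L_lighter + 0.05) / (L_darker + 0.05)
Ratio = (0.09886 + 0.05) / (0.04128 + 0.05) = 0.14886 / 0.09128 ≈ 1.6307
Ratio ≈ 1.63:1


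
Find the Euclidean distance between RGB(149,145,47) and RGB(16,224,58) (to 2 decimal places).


d = √[(R₁-R₂)² + (G₁-G₂)² + (B₁-B₂)²]
d = √[(149-16)² + (145-224)² + (47-58)²]
d = √[17689 + 6241 + 121]
d = √24051
d ≈ 155.08


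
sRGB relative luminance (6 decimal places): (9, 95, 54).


Linearize each channel (sRGB transfer function): c = v/255; c_lin = c/12.92 if c ≤ 0.04045, else ((c+0.055)/1.055)^2.4
  R: 9/255 ≈ 0.035294 ≤ 0.04045 → 0.035294/12.92 ≈ 0.002732
  G: 95/255 ≈ 0.372549 > 0.04045 → ((0.372549+0.055)/1.055)^2.4 ≈ 0.114435
  B: 54/255 ≈ 0.211765 > 0.04045 → ((0.211765+0.055)/1.055)^2.4 ≈ 0.036889
R_lin = 0.002732, G_lin = 0.114435, B_lin = 0.036889
L = 0.2126×R + 0.7152×G + 0.0722×B
L = 0.2126×0.002732 + 0.7152×0.114435 + 0.0722×0.036889
L ≈ 0.085088


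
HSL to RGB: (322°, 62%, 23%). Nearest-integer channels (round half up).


H=322°, S=0.62, L=0.23
C = (1-|2L-1|)×S = (1-|-0.54|)×0.62 = 0.2852
H' = H/60 = 322/60 ≈ 5.3667; X = C×(1-|H' mod 2 - 1|) ≈ 0.1806
m = L - C/2 = 0.23 - 0.1426 = 0.0874
Sector ⌊H'⌋ = 5 → (R',G',B') = (0.2852, 0.0, ≈0.1806)
RGB = ((R'+m)×255, (G'+m)×255, (B'+m)×255) = (95.013, 22.287, 68.3468)
Round half up → RGB(95, 22, 68)


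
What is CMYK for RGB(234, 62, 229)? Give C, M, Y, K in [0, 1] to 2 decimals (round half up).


R'=234/255≈0.9176, G'=62/255≈0.2431, B'=229/255≈0.8980
K = 1 - max(R',G',B') = 1 - 234/255 = 21/255 = 0.08235… → 0.08
(1-R'-K)/(1-K) simplifies to (max-R)/max with max = 234:
C = (234-234)/234 = 0/234 = 0 → 0.00
M = (234-62)/234 = 172/234 = 0.73504… → 0.74
Y = (234-229)/234 = 5/234 = 0.02136… → 0.02
= CMYK(0.00, 0.74, 0.02, 0.08)


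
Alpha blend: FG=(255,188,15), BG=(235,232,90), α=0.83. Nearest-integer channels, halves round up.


C = α×F + (1-α)×B, with 1-α = 0.17
R: 0.83×255 + 0.17×235 = 211.65 + 39.95 = 251.60 → 252
G: 0.83×188 + 0.17×232 = 156.04 + 39.44 = 195.48 → 195
B: 0.83×15 + 0.17×90 = 12.45 + 15.30 = 27.75 → 28
= RGB(252, 195, 28)


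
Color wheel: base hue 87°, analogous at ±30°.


Base hue: 87°
Left analog: (87 - 30) mod 360 = 57°
Right analog: (87 + 30) mod 360 = 117°
Analogous hues = 57° and 117°


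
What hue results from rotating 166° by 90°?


New hue = (H + rotation) mod 360
New hue = (166 + 90) mod 360
= 256 mod 360
= 256°


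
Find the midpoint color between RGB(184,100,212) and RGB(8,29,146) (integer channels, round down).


Midpoint: each channel = ⌊(C₁+C₂)/2⌋
R: ⌊(184+8)/2⌋ = 96
G: ⌊(100+29)/2⌋ = 64
B: ⌊(212+146)/2⌋ = 179
= RGB(96, 64, 179)


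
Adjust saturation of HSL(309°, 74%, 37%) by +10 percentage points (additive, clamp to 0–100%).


Original S = 74%
Adjustment = +10 percentage points
New S = 74 + (10) = 84
Clamp to [0, 100] → 84
= HSL(309°, 84%, 37%)


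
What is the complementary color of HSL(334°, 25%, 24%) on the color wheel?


Complement = opposite side of color wheel = hue + 180°
H' = (334 + 180) mod 360 = 154°
S and L unchanged.
= HSL(154°, 25%, 24%)


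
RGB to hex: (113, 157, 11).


R = 113 → 71 (hex)
G = 157 → 9D (hex)
B = 11 → 0B (hex)
Hex = #719D0B


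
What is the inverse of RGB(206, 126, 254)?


Invert: (255-R, 255-G, 255-B)
R: 255-206 = 49
G: 255-126 = 129
B: 255-254 = 1
= RGB(49, 129, 1)


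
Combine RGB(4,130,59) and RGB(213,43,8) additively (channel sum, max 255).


Additive: each channel = min(255, C₁+C₂)
R: 4+213 = 217 → 217
G: 130+43 = 173 → 173
B: 59+8 = 67 → 67
= RGB(217, 173, 67)


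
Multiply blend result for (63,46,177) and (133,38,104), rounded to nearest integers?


Multiply: C = A×B/255, rounded to nearest integer
R: 63×133/255 = 8379/255 ≈ 32.859 → 33
G: 46×38/255 = 1748/255 ≈ 6.855 → 7
B: 177×104/255 = 18408/255 ≈ 72.188 → 72
= RGB(33, 7, 72)


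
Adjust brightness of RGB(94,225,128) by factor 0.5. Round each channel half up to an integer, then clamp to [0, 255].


Multiply each channel by 0.5, round half up, clamp to [0, 255]
R: 94×0.5 = 47
G: 225×0.5 = 112.5 → round → 113
B: 128×0.5 = 64
= RGB(47, 113, 64)


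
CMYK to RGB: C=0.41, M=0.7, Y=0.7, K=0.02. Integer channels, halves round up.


R = 255 × (1-C) × (1-K) = 255 × 0.59 × 0.98 = 147.441 → 147
G = 255 × (1-M) × (1-K) = 255 × 0.30 × 0.98 = 74.97 → 75
B = 255 × (1-Y) × (1-K) = 255 × 0.30 × 0.98 = 74.97 → 75
= RGB(147, 75, 75)


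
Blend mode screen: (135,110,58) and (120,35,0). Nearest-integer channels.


Screen: C = 255 - (255-A)×(255-B)/255, rounded to nearest integer
R: 255 - (255-135)×(255-120)/255 = 255 - 16200/255 ≈ 255 - 63.529 = 191.471 → 191
G: 255 - (255-110)×(255-35)/255 = 255 - 31900/255 ≈ 255 - 125.098 = 129.902 → 130
B: 255 - (255-58)×(255-0)/255 = 255 - 50235/255 ≈ 255 - 197.000 = 58.000 → 58
= RGB(191, 130, 58)


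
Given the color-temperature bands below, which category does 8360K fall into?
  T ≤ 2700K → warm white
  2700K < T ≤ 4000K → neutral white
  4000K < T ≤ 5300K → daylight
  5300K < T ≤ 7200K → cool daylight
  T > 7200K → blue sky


Temperature: 8360K
8360K > 7200K → blue sky
Classification: blue sky


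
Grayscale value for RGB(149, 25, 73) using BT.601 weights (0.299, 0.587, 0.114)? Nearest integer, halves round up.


Gray = 0.299×R + 0.587×G + 0.114×B
Gray = 0.299×149 + 0.587×25 + 0.114×73
Gray = 44.551 + 14.675 + 8.322
Gray = 67.548 → round half up → 68
Gray = 68


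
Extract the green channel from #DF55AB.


Color: #DF55AB
R = DF = 223
G = 55 = 85
B = AB = 171
Green = 85


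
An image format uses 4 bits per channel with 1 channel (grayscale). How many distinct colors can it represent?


Total bits = 4 bits/channel × 1 channels = 4 bits
Distinct colors = 2^4
= 16 colors


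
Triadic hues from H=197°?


Triadic: equally spaced at 120° intervals
H1 = 197°
H2 = (197 + 120) mod 360 = 317°
H3 = (197 + 240) mod 360 = 77°
Triadic = 197°, 317°, 77°


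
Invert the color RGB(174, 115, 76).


Invert: (255-R, 255-G, 255-B)
R: 255-174 = 81
G: 255-115 = 140
B: 255-76 = 179
= RGB(81, 140, 179)


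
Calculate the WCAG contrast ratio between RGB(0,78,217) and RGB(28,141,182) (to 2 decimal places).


Linearize each sRGB channel c=v/255: c/12.92 if c ≤ 0.04045 else ((c+0.055)/1.055)^2.4
L = 0.2126×R_lin + 0.7152×G_lin + 0.0722×B_lin
Color 1 (0,78,217):
  R=0: 0/255≈0.0000 ≤ 0.04045 → 0.0000/12.92 ≈ 0.00000
  G=78: 78/255≈0.3059 > 0.04045 → ((0.3059+0.055)/1.055)^2.4 ≈ 0.07619
  B=217: 217/255≈0.8510 > 0.04045 → ((0.8510+0.055)/1.055)^2.4 ≈ 0.69387
  L1 = 0.2126×0.00000 + 0.7152×0.07619 + 0.0722×0.69387 ≈ 0.10459
Color 2 (28,141,182):
  R=28: 28/255≈0.1098 > 0.04045 → ((0.1098+0.055)/1.055)^2.4 ≈ 0.01161
  G=141: 141/255≈0.5529 > 0.04045 → ((0.5529+0.055)/1.055)^2.4 ≈ 0.26636
  B=182: 182/255≈0.7137 > 0.04045 → ((0.7137+0.055)/1.055)^2.4 ≈ 0.46778
  L2 = 0.2126×0.01161 + 0.7152×0.26636 + 0.0722×0.46778 ≈ 0.22674
Lighter = 0.22674, Darker = 0.10459
Ratio = (L_lighter + 0.05) / (L_darker + 0.05)
Ratio = (0.22674 + 0.05) / (0.10459 + 0.05) = 0.27674 / 0.15459 ≈ 1.7902
Ratio ≈ 1.79:1


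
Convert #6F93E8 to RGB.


6F → 111 (R)
93 → 147 (G)
E8 → 232 (B)
= RGB(111, 147, 232)


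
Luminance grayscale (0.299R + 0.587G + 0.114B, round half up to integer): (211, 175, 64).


Gray = 0.299×R + 0.587×G + 0.114×B
Gray = 0.299×211 + 0.587×175 + 0.114×64
Gray = 63.089 + 102.725 + 7.296
Gray = 173.110 → round half up → 173
Gray = 173


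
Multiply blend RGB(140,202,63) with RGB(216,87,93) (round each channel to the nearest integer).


Multiply: C = A×B/255, rounded to nearest integer
R: 140×216/255 = 30240/255 ≈ 118.588 → 119
G: 202×87/255 = 17574/255 ≈ 68.918 → 69
B: 63×93/255 = 5859/255 ≈ 22.976 → 23
= RGB(119, 69, 23)


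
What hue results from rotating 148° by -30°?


New hue = (H + rotation) mod 360
New hue = (148 -30) mod 360
= 118 mod 360
= 118°


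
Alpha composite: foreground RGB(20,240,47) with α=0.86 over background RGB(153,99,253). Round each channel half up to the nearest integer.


C = α×F + (1-α)×B, with 1-α = 0.14
R: 0.86×20 + 0.14×153 = 17.20 + 21.42 = 38.62 → 39
G: 0.86×240 + 0.14×99 = 206.40 + 13.86 = 220.26 → 220
B: 0.86×47 + 0.14×253 = 40.42 + 35.42 = 75.84 → 76
= RGB(39, 220, 76)


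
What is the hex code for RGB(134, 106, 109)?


R = 134 → 86 (hex)
G = 106 → 6A (hex)
B = 109 → 6D (hex)
Hex = #866A6D


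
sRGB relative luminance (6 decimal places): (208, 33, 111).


Linearize each channel (sRGB transfer function): c = v/255; c_lin = c/12.92 if c ≤ 0.04045, else ((c+0.055)/1.055)^2.4
  R: 208/255 ≈ 0.815686 > 0.04045 → ((0.815686+0.055)/1.055)^2.4 ≈ 0.630757
  G: 33/255 ≈ 0.129412 > 0.04045 → ((0.129412+0.055)/1.055)^2.4 ≈ 0.015209
  B: 111/255 ≈ 0.435294 > 0.04045 → ((0.435294+0.055)/1.055)^2.4 ≈ 0.158961
R_lin = 0.630757, G_lin = 0.015209, B_lin = 0.158961
L = 0.2126×R + 0.7152×G + 0.0722×B
L = 0.2126×0.630757 + 0.7152×0.015209 + 0.0722×0.158961
L ≈ 0.156453


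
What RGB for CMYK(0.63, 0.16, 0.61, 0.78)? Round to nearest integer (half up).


R = 255 × (1-C) × (1-K) = 255 × 0.37 × 0.22 = 20.757 → 21
G = 255 × (1-M) × (1-K) = 255 × 0.84 × 0.22 = 47.124 → 47
B = 255 × (1-Y) × (1-K) = 255 × 0.39 × 0.22 = 21.879 → 22
= RGB(21, 47, 22)


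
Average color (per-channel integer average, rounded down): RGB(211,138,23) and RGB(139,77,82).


Midpoint: each channel = ⌊(C₁+C₂)/2⌋
R: ⌊(211+139)/2⌋ = 175
G: ⌊(138+77)/2⌋ = 107
B: ⌊(23+82)/2⌋ = 52
= RGB(175, 107, 52)


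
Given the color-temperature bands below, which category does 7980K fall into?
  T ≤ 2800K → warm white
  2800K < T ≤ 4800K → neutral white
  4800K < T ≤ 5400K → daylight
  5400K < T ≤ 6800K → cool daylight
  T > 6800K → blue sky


Temperature: 7980K
7980K > 6800K → blue sky
Classification: blue sky


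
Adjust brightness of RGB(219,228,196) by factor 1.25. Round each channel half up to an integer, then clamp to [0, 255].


Multiply each channel by 1.25, round half up, clamp to [0, 255]
R: 219×1.25 = 273.75 → round → 274 → clamp → 255
G: 228×1.25 = 285 → clamp → 255
B: 196×1.25 = 245
= RGB(255, 255, 245)


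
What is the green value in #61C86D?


Color: #61C86D
R = 61 = 97
G = C8 = 200
B = 6D = 109
Green = 200


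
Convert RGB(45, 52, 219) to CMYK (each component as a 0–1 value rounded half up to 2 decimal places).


R'=45/255≈0.1765, G'=52/255≈0.2039, B'=219/255≈0.8588
K = 1 - max(R',G',B') = 1 - 219/255 = 36/255 = 0.14117… → 0.14
(1-R'-K)/(1-K) simplifies to (max-R)/max with max = 219:
C = (219-45)/219 = 174/219 = 0.79452… → 0.79
M = (219-52)/219 = 167/219 = 0.76255… → 0.76
Y = (219-219)/219 = 0/219 = 0 → 0.00
= CMYK(0.79, 0.76, 0.00, 0.14)


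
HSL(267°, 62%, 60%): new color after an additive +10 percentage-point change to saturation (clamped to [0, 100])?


Original S = 62%
Adjustment = +10 percentage points
New S = 62 + (10) = 72
Clamp to [0, 100] → 72
= HSL(267°, 72%, 60%)


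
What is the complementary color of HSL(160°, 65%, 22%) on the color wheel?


Complement = opposite side of color wheel = hue + 180°
H' = (160 + 180) mod 360 = 340°
S and L unchanged.
= HSL(340°, 65%, 22%)


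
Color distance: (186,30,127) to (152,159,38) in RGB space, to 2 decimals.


d = √[(R₁-R₂)² + (G₁-G₂)² + (B₁-B₂)²]
d = √[(186-152)² + (30-159)² + (127-38)²]
d = √[1156 + 16641 + 7921]
d = √25718
d ≈ 160.37


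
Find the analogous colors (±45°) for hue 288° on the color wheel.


Base hue: 288°
Left analog: (288 - 45) mod 360 = 243°
Right analog: (288 + 45) mod 360 = 333°
Analogous hues = 243° and 333°


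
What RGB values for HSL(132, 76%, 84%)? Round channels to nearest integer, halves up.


H=132°, S=0.76, L=0.84
C = (1-|2L-1|)×S = (1-|0.68|)×0.76 = 0.2432
H' = H/60 = 132/60 ≈ 2.2000; X = C×(1-|H' mod 2 - 1|) = 0.04864
m = L - C/2 = 0.84 - 0.1216 = 0.7184
Sector ⌊H'⌋ = 2 → (R',G',B') = (0.0, 0.2432, 0.04864)
RGB = ((R'+m)×255, (G'+m)×255, (B'+m)×255) = (183.192, 245.208, 195.5952)
Round half up → RGB(183, 245, 196)


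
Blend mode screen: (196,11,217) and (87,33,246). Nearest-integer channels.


Screen: C = 255 - (255-A)×(255-B)/255, rounded to nearest integer
R: 255 - (255-196)×(255-87)/255 = 255 - 9912/255 ≈ 255 - 38.871 = 216.129 → 216
G: 255 - (255-11)×(255-33)/255 = 255 - 54168/255 ≈ 255 - 212.424 = 42.576 → 43
B: 255 - (255-217)×(255-246)/255 = 255 - 342/255 ≈ 255 - 1.341 = 253.659 → 254
= RGB(216, 43, 254)


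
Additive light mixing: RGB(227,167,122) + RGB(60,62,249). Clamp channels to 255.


Additive: each channel = min(255, C₁+C₂)
R: 227+60 = 287 → 255
G: 167+62 = 229 → 229
B: 122+249 = 371 → 255
= RGB(255, 229, 255)


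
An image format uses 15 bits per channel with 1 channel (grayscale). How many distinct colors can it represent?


Total bits = 15 bits/channel × 1 channels = 15 bits
Distinct colors = 2^15
= 32,768 colors
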